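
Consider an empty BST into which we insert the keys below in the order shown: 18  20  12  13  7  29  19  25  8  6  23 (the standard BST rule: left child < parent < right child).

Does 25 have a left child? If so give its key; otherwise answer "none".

Insert 18: tree is empty, so 18 becomes the root.
Insert 20: 20 > 18 → go right. Place as right child of 18.
Insert 12: 12 < 18 → go left. Place as left child of 18.
Insert 13: 13 < 18 → go left; 13 > 12 → go right. Place as right child of 12.
Insert 7: 7 < 18 → go left; 7 < 12 → go left. Place as left child of 12.
Insert 29: 29 > 18 → go right; 29 > 20 → go right. Place as right child of 20.
Insert 19: 19 > 18 → go right; 19 < 20 → go left. Place as left child of 20.
Insert 25: 25 > 18 → go right; 25 > 20 → go right; 25 < 29 → go left. Place as left child of 29.
Insert 8: 8 < 18 → go left; 8 < 12 → go left; 8 > 7 → go right. Place as right child of 7.
Insert 6: 6 < 18 → go left; 6 < 12 → go left; 6 < 7 → go left. Place as left child of 7.
Insert 23: 23 > 18 → go right; 23 > 20 → go right; 23 < 29 → go left; 23 < 25 → go left. Place as left child of 25.

23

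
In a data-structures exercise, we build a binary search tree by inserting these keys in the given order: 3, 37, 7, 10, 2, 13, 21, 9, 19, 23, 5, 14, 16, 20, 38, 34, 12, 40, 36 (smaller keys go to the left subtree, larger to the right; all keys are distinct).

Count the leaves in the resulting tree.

8

Insert 3: tree is empty, so 3 becomes the root.
Insert 37: 37 > 3 → go right. Place as right child of 3.
Insert 7: 7 > 3 → go right; 7 < 37 → go left. Place as left child of 37.
Insert 10: 10 > 3 → go right; 10 < 37 → go left; 10 > 7 → go right. Place as right child of 7.
Insert 2: 2 < 3 → go left. Place as left child of 3.
Insert 13: 13 > 3 → go right; 13 < 37 → go left; 13 > 7 → go right; 13 > 10 → go right. Place as right child of 10.
Insert 21: 21 > 3 → go right; 21 < 37 → go left; 21 > 7 → go right; 21 > 10 → go right; 21 > 13 → go right. Place as right child of 13.
Insert 9: 9 > 3 → go right; 9 < 37 → go left; 9 > 7 → go right; 9 < 10 → go left. Place as left child of 10.
Insert 19: 19 > 3 → go right; 19 < 37 → go left; 19 > 7 → go right; 19 > 10 → go right; 19 > 13 → go right; 19 < 21 → go left. Place as left child of 21.
Insert 23: 23 > 3 → go right; 23 < 37 → go left; 23 > 7 → go right; 23 > 10 → go right; 23 > 13 → go right; 23 > 21 → go right. Place as right child of 21.
Insert 5: 5 > 3 → go right; 5 < 37 → go left; 5 < 7 → go left. Place as left child of 7.
Insert 14: 14 > 3 → go right; 14 < 37 → go left; 14 > 7 → go right; 14 > 10 → go right; 14 > 13 → go right; 14 < 21 → go left; 14 < 19 → go left. Place as left child of 19.
Insert 16: 16 > 3 → go right; 16 < 37 → go left; 16 > 7 → go right; 16 > 10 → go right; 16 > 13 → go right; 16 < 21 → go left; 16 < 19 → go left; 16 > 14 → go right. Place as right child of 14.
Insert 20: 20 > 3 → go right; 20 < 37 → go left; 20 > 7 → go right; 20 > 10 → go right; 20 > 13 → go right; 20 < 21 → go left; 20 > 19 → go right. Place as right child of 19.
Insert 38: 38 > 3 → go right; 38 > 37 → go right. Place as right child of 37.
Insert 34: 34 > 3 → go right; 34 < 37 → go left; 34 > 7 → go right; 34 > 10 → go right; 34 > 13 → go right; 34 > 21 → go right; 34 > 23 → go right. Place as right child of 23.
Insert 12: 12 > 3 → go right; 12 < 37 → go left; 12 > 7 → go right; 12 > 10 → go right; 12 < 13 → go left. Place as left child of 13.
Insert 40: 40 > 3 → go right; 40 > 37 → go right; 40 > 38 → go right. Place as right child of 38.
Insert 36: 36 > 3 → go right; 36 < 37 → go left; 36 > 7 → go right; 36 > 10 → go right; 36 > 13 → go right; 36 > 21 → go right; 36 > 23 → go right; 36 > 34 → go right. Place as right child of 34.

Leaves: 2, 5, 9, 12, 16, 20, 36, 40 — 8 in total.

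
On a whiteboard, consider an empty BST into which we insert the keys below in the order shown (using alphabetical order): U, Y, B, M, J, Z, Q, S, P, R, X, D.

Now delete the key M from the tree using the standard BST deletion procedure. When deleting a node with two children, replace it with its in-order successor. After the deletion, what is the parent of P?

B

Insert U: tree is empty, so U becomes the root.
Insert Y: Y > U → go right. Place as right child of U.
Insert B: B < U → go left. Place as left child of U.
Insert M: M < U → go left; M > B → go right. Place as right child of B.
Insert J: J < U → go left; J > B → go right; J < M → go left. Place as left child of M.
Insert Z: Z > U → go right; Z > Y → go right. Place as right child of Y.
Insert Q: Q < U → go left; Q > B → go right; Q > M → go right. Place as right child of M.
Insert S: S < U → go left; S > B → go right; S > M → go right; S > Q → go right. Place as right child of Q.
Insert P: P < U → go left; P > B → go right; P > M → go right; P < Q → go left. Place as left child of Q.
Insert R: R < U → go left; R > B → go right; R > M → go right; R > Q → go right; R < S → go left. Place as left child of S.
Insert X: X > U → go right; X < Y → go left. Place as left child of Y.
Insert D: D < U → go left; D > B → go right; D < M → go left; D < J → go left. Place as left child of J.

Delete M (two children — replace with in-order successor).
After deletion, P's parent is B.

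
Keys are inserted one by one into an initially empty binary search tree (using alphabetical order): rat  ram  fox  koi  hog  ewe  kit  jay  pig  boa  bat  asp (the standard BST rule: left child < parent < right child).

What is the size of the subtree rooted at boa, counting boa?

3

Insert rat: tree is empty, so rat becomes the root.
Insert ram: ram < rat → go left. Place as left child of rat.
Insert fox: fox < rat → go left; fox < ram → go left. Place as left child of ram.
Insert koi: koi < rat → go left; koi < ram → go left; koi > fox → go right. Place as right child of fox.
Insert hog: hog < rat → go left; hog < ram → go left; hog > fox → go right; hog < koi → go left. Place as left child of koi.
Insert ewe: ewe < rat → go left; ewe < ram → go left; ewe < fox → go left. Place as left child of fox.
Insert kit: kit < rat → go left; kit < ram → go left; kit > fox → go right; kit < koi → go left; kit > hog → go right. Place as right child of hog.
Insert jay: jay < rat → go left; jay < ram → go left; jay > fox → go right; jay < koi → go left; jay > hog → go right; jay < kit → go left. Place as left child of kit.
Insert pig: pig < rat → go left; pig < ram → go left; pig > fox → go right; pig > koi → go right. Place as right child of koi.
Insert boa: boa < rat → go left; boa < ram → go left; boa < fox → go left; boa < ewe → go left. Place as left child of ewe.
Insert bat: bat < rat → go left; bat < ram → go left; bat < fox → go left; bat < ewe → go left; bat < boa → go left. Place as left child of boa.
Insert asp: asp < rat → go left; asp < ram → go left; asp < fox → go left; asp < ewe → go left; asp < boa → go left; asp < bat → go left. Place as left child of bat.

Subtree rooted at boa contains: boa, bat, asp — 3 nodes.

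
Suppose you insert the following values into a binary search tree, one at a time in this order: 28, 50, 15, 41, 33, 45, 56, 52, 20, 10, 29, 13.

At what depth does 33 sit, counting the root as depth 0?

Resulting structure (node: left, right):
  28: L=15, R=50
  50: L=41, R=56
  15: L=10, R=20
  41: L=33, R=45
  33: L=29, R=–
  45: L=–, R=–
  56: L=52, R=–
  52: L=–, R=–
  20: L=–, R=–
  10: L=–, R=13
  29: L=–, R=–
  13: L=–, R=–

Path to 33: 28 → 50 → 41 → 33, which is 3 edges.

3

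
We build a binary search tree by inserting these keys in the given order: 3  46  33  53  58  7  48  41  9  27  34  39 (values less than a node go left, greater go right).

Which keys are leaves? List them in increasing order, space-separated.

3: root
46: right child of 3 (depth 1)
33: left child of 46 (depth 2)
53: right child of 46 (depth 2)
58: right child of 53 (depth 3)
7: left child of 33 (depth 3)
48: left child of 53 (depth 3)
41: right child of 33 (depth 3)
9: right child of 7 (depth 4)
27: right child of 9 (depth 5)
34: left child of 41 (depth 4)
39: right child of 34 (depth 5)

27 39 48 58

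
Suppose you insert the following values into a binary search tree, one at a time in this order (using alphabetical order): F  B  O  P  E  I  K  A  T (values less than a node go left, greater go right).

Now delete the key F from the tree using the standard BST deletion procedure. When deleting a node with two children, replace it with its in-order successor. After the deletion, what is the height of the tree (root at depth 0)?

3

Insert F: tree is empty, so F becomes the root.
Insert B: B < F → go left. Place as left child of F.
Insert O: O > F → go right. Place as right child of F.
Insert P: P > F → go right; P > O → go right. Place as right child of O.
Insert E: E < F → go left; E > B → go right. Place as right child of B.
Insert I: I > F → go right; I < O → go left. Place as left child of O.
Insert K: K > F → go right; K < O → go left; K > I → go right. Place as right child of I.
Insert A: A < F → go left; A < B → go left. Place as left child of B.
Insert T: T > F → go right; T > O → go right; T > P → go right. Place as right child of P.

Delete F (two children — replace with in-order successor).
After deletion, deepest node is T at depth 3.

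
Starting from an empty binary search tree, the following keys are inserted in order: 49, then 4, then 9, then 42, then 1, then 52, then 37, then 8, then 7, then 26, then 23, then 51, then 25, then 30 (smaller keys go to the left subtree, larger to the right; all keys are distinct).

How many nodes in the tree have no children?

49: root
4: left child of 49 (depth 1)
9: right child of 4 (depth 2)
42: right child of 9 (depth 3)
1: left child of 4 (depth 2)
52: right child of 49 (depth 1)
37: left child of 42 (depth 4)
8: left child of 9 (depth 3)
7: left child of 8 (depth 4)
26: left child of 37 (depth 5)
23: left child of 26 (depth 6)
51: left child of 52 (depth 2)
25: right child of 23 (depth 7)
30: right child of 26 (depth 6)

Leaves: 1, 7, 25, 30, 51 — 5 in total.

5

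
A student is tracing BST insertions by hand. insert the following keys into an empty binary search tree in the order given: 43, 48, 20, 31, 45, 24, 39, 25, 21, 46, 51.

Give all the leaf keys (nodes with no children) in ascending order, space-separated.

Insert 43: tree is empty, so 43 becomes the root.
Insert 48: 48 > 43 → go right. Place as right child of 43.
Insert 20: 20 < 43 → go left. Place as left child of 43.
Insert 31: 31 < 43 → go left; 31 > 20 → go right. Place as right child of 20.
Insert 45: 45 > 43 → go right; 45 < 48 → go left. Place as left child of 48.
Insert 24: 24 < 43 → go left; 24 > 20 → go right; 24 < 31 → go left. Place as left child of 31.
Insert 39: 39 < 43 → go left; 39 > 20 → go right; 39 > 31 → go right. Place as right child of 31.
Insert 25: 25 < 43 → go left; 25 > 20 → go right; 25 < 31 → go left; 25 > 24 → go right. Place as right child of 24.
Insert 21: 21 < 43 → go left; 21 > 20 → go right; 21 < 31 → go left; 21 < 24 → go left. Place as left child of 24.
Insert 46: 46 > 43 → go right; 46 < 48 → go left; 46 > 45 → go right. Place as right child of 45.
Insert 51: 51 > 43 → go right; 51 > 48 → go right. Place as right child of 48.

21 25 39 46 51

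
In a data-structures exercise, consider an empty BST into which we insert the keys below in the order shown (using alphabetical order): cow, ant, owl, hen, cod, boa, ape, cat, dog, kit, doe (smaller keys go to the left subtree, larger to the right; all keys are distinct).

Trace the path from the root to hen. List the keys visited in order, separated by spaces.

Insert cow: tree is empty, so cow becomes the root.
Insert ant: ant < cow → go left. Place as left child of cow.
Insert owl: owl > cow → go right. Place as right child of cow.
Insert hen: hen > cow → go right; hen < owl → go left. Place as left child of owl.
Insert cod: cod < cow → go left; cod > ant → go right. Place as right child of ant.
Insert boa: boa < cow → go left; boa > ant → go right; boa < cod → go left. Place as left child of cod.
Insert ape: ape < cow → go left; ape > ant → go right; ape < cod → go left; ape < boa → go left. Place as left child of boa.
Insert cat: cat < cow → go left; cat > ant → go right; cat < cod → go left; cat > boa → go right. Place as right child of boa.
Insert dog: dog > cow → go right; dog < owl → go left; dog < hen → go left. Place as left child of hen.
Insert kit: kit > cow → go right; kit < owl → go left; kit > hen → go right. Place as right child of hen.
Insert doe: doe > cow → go right; doe < owl → go left; doe < hen → go left; doe < dog → go left. Place as left child of dog.

cow owl hen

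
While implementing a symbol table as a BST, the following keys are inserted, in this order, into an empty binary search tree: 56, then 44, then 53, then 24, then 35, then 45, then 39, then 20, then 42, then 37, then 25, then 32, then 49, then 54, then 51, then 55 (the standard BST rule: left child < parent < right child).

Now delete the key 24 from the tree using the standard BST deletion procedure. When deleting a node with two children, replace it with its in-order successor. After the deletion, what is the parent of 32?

35

56: root
44: left child of 56 (depth 1)
53: right child of 44 (depth 2)
24: left child of 44 (depth 2)
35: right child of 24 (depth 3)
45: left child of 53 (depth 3)
39: right child of 35 (depth 4)
20: left child of 24 (depth 3)
42: right child of 39 (depth 5)
37: left child of 39 (depth 5)
25: left child of 35 (depth 4)
32: right child of 25 (depth 5)
49: right child of 45 (depth 4)
54: right child of 53 (depth 3)
51: right child of 49 (depth 5)
55: right child of 54 (depth 4)

Delete 24 (two children — replace with in-order successor).
After deletion, 32's parent is 35.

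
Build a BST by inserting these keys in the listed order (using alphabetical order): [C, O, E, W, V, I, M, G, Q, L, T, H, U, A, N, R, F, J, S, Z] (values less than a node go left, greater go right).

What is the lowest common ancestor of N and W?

Resulting structure (node: left, right):
  C: L=A, R=O
  O: L=E, R=W
  E: L=–, R=I
  W: L=V, R=Z
  V: L=Q, R=–
  I: L=G, R=M
  M: L=L, R=N
  G: L=F, R=H
  Q: L=–, R=T
  L: L=J, R=–
  T: L=R, R=U
  H: L=–, R=–
  U: L=–, R=–
  A: L=–, R=–
  N: L=–, R=–
  R: L=–, R=S
  F: L=–, R=–
  J: L=–, R=–
  S: L=–, R=–
  Z: L=–, R=–

Path to N: C → O → E → I → M → N
Path to W: C → O → W
The paths share a prefix ending at O, then split left and right.

O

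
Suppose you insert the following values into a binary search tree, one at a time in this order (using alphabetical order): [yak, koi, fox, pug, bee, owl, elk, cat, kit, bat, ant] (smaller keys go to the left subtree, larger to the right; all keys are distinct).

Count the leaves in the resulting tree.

4

yak: root
koi: left child of yak (depth 1)
fox: left child of koi (depth 2)
pug: right child of koi (depth 2)
bee: left child of fox (depth 3)
owl: left child of pug (depth 3)
elk: right child of bee (depth 4)
cat: left child of elk (depth 5)
kit: right child of fox (depth 3)
bat: left child of bee (depth 4)
ant: left child of bat (depth 5)

Leaves: ant, cat, kit, owl — 4 in total.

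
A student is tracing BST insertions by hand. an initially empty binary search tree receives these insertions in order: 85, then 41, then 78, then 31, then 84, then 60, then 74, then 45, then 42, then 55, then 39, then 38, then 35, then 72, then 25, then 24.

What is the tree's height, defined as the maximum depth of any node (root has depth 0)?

5

Insert 85: tree is empty, so 85 becomes the root.
Insert 41: 41 < 85 → go left. Place as left child of 85.
Insert 78: 78 < 85 → go left; 78 > 41 → go right. Place as right child of 41.
Insert 31: 31 < 85 → go left; 31 < 41 → go left. Place as left child of 41.
Insert 84: 84 < 85 → go left; 84 > 41 → go right; 84 > 78 → go right. Place as right child of 78.
Insert 60: 60 < 85 → go left; 60 > 41 → go right; 60 < 78 → go left. Place as left child of 78.
Insert 74: 74 < 85 → go left; 74 > 41 → go right; 74 < 78 → go left; 74 > 60 → go right. Place as right child of 60.
Insert 45: 45 < 85 → go left; 45 > 41 → go right; 45 < 78 → go left; 45 < 60 → go left. Place as left child of 60.
Insert 42: 42 < 85 → go left; 42 > 41 → go right; 42 < 78 → go left; 42 < 60 → go left; 42 < 45 → go left. Place as left child of 45.
Insert 55: 55 < 85 → go left; 55 > 41 → go right; 55 < 78 → go left; 55 < 60 → go left; 55 > 45 → go right. Place as right child of 45.
Insert 39: 39 < 85 → go left; 39 < 41 → go left; 39 > 31 → go right. Place as right child of 31.
Insert 38: 38 < 85 → go left; 38 < 41 → go left; 38 > 31 → go right; 38 < 39 → go left. Place as left child of 39.
Insert 35: 35 < 85 → go left; 35 < 41 → go left; 35 > 31 → go right; 35 < 39 → go left; 35 < 38 → go left. Place as left child of 38.
Insert 72: 72 < 85 → go left; 72 > 41 → go right; 72 < 78 → go left; 72 > 60 → go right; 72 < 74 → go left. Place as left child of 74.
Insert 25: 25 < 85 → go left; 25 < 41 → go left; 25 < 31 → go left. Place as left child of 31.
Insert 24: 24 < 85 → go left; 24 < 41 → go left; 24 < 31 → go left; 24 < 25 → go left. Place as left child of 25.

The deepest node is 42 at depth 5.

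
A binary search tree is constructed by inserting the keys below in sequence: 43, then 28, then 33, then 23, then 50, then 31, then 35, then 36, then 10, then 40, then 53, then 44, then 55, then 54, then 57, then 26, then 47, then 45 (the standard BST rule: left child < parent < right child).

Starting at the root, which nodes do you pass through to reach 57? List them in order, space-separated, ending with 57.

43 50 53 55 57

Insert 43: tree is empty, so 43 becomes the root.
Insert 28: 28 < 43 → go left. Place as left child of 43.
Insert 33: 33 < 43 → go left; 33 > 28 → go right. Place as right child of 28.
Insert 23: 23 < 43 → go left; 23 < 28 → go left. Place as left child of 28.
Insert 50: 50 > 43 → go right. Place as right child of 43.
Insert 31: 31 < 43 → go left; 31 > 28 → go right; 31 < 33 → go left. Place as left child of 33.
Insert 35: 35 < 43 → go left; 35 > 28 → go right; 35 > 33 → go right. Place as right child of 33.
Insert 36: 36 < 43 → go left; 36 > 28 → go right; 36 > 33 → go right; 36 > 35 → go right. Place as right child of 35.
Insert 10: 10 < 43 → go left; 10 < 28 → go left; 10 < 23 → go left. Place as left child of 23.
Insert 40: 40 < 43 → go left; 40 > 28 → go right; 40 > 33 → go right; 40 > 35 → go right; 40 > 36 → go right. Place as right child of 36.
Insert 53: 53 > 43 → go right; 53 > 50 → go right. Place as right child of 50.
Insert 44: 44 > 43 → go right; 44 < 50 → go left. Place as left child of 50.
Insert 55: 55 > 43 → go right; 55 > 50 → go right; 55 > 53 → go right. Place as right child of 53.
Insert 54: 54 > 43 → go right; 54 > 50 → go right; 54 > 53 → go right; 54 < 55 → go left. Place as left child of 55.
Insert 57: 57 > 43 → go right; 57 > 50 → go right; 57 > 53 → go right; 57 > 55 → go right. Place as right child of 55.
Insert 26: 26 < 43 → go left; 26 < 28 → go left; 26 > 23 → go right. Place as right child of 23.
Insert 47: 47 > 43 → go right; 47 < 50 → go left; 47 > 44 → go right. Place as right child of 44.
Insert 45: 45 > 43 → go right; 45 < 50 → go left; 45 > 44 → go right; 45 < 47 → go left. Place as left child of 47.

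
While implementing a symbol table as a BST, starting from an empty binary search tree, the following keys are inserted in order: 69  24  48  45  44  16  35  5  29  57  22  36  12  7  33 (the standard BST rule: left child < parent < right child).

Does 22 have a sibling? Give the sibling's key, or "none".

69: root
24: left child of 69 (depth 1)
48: right child of 24 (depth 2)
45: left child of 48 (depth 3)
44: left child of 45 (depth 4)
16: left child of 24 (depth 2)
35: left child of 44 (depth 5)
5: left child of 16 (depth 3)
29: left child of 35 (depth 6)
57: right child of 48 (depth 3)
22: right child of 16 (depth 3)
36: right child of 35 (depth 6)
12: right child of 5 (depth 4)
7: left child of 12 (depth 5)
33: right child of 29 (depth 7)

22's parent is 16; the other child of 16 is 5.

5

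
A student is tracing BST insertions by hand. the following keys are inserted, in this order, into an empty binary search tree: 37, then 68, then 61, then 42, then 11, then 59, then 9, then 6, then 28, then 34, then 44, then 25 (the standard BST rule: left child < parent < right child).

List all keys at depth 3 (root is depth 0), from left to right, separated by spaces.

Insert 37: tree is empty, so 37 becomes the root.
Insert 68: 68 > 37 → go right. Place as right child of 37.
Insert 61: 61 > 37 → go right; 61 < 68 → go left. Place as left child of 68.
Insert 42: 42 > 37 → go right; 42 < 68 → go left; 42 < 61 → go left. Place as left child of 61.
Insert 11: 11 < 37 → go left. Place as left child of 37.
Insert 59: 59 > 37 → go right; 59 < 68 → go left; 59 < 61 → go left; 59 > 42 → go right. Place as right child of 42.
Insert 9: 9 < 37 → go left; 9 < 11 → go left. Place as left child of 11.
Insert 6: 6 < 37 → go left; 6 < 11 → go left; 6 < 9 → go left. Place as left child of 9.
Insert 28: 28 < 37 → go left; 28 > 11 → go right. Place as right child of 11.
Insert 34: 34 < 37 → go left; 34 > 11 → go right; 34 > 28 → go right. Place as right child of 28.
Insert 44: 44 > 37 → go right; 44 < 68 → go left; 44 < 61 → go left; 44 > 42 → go right; 44 < 59 → go left. Place as left child of 59.
Insert 25: 25 < 37 → go left; 25 > 11 → go right; 25 < 28 → go left. Place as left child of 28.

6 25 34 42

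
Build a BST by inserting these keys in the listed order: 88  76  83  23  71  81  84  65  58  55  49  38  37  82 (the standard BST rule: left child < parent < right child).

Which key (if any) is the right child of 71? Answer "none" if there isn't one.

88: root
76: left child of 88 (depth 1)
83: right child of 76 (depth 2)
23: left child of 76 (depth 2)
71: right child of 23 (depth 3)
81: left child of 83 (depth 3)
84: right child of 83 (depth 3)
65: left child of 71 (depth 4)
58: left child of 65 (depth 5)
55: left child of 58 (depth 6)
49: left child of 55 (depth 7)
38: left child of 49 (depth 8)
37: left child of 38 (depth 9)
82: right child of 81 (depth 4)

none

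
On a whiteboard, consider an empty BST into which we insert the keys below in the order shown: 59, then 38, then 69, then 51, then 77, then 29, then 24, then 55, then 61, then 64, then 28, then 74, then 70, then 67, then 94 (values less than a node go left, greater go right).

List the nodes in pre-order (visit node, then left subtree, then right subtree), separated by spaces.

59: root
38: left child of 59 (depth 1)
69: right child of 59 (depth 1)
51: right child of 38 (depth 2)
77: right child of 69 (depth 2)
29: left child of 38 (depth 2)
24: left child of 29 (depth 3)
55: right child of 51 (depth 3)
61: left child of 69 (depth 2)
64: right child of 61 (depth 3)
28: right child of 24 (depth 4)
74: left child of 77 (depth 3)
70: left child of 74 (depth 4)
67: right child of 64 (depth 4)
94: right child of 77 (depth 3)

59 38 29 24 28 51 55 69 61 64 67 77 74 70 94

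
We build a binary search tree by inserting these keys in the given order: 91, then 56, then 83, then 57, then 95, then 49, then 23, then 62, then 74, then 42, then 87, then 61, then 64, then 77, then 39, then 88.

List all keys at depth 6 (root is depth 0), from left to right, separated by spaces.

91: root
56: left child of 91 (depth 1)
83: right child of 56 (depth 2)
57: left child of 83 (depth 3)
95: right child of 91 (depth 1)
49: left child of 56 (depth 2)
23: left child of 49 (depth 3)
62: right child of 57 (depth 4)
74: right child of 62 (depth 5)
42: right child of 23 (depth 4)
87: right child of 83 (depth 3)
61: left child of 62 (depth 5)
64: left child of 74 (depth 6)
77: right child of 74 (depth 6)
39: left child of 42 (depth 5)
88: right child of 87 (depth 4)

64 77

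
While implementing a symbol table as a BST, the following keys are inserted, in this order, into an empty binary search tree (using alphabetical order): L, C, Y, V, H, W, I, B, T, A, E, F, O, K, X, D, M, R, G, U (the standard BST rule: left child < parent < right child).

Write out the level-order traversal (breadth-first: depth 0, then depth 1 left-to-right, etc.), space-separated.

L: root
C: left child of L (depth 1)
Y: right child of L (depth 1)
V: left child of Y (depth 2)
H: right child of C (depth 2)
W: right child of V (depth 3)
I: right child of H (depth 3)
B: left child of C (depth 2)
T: left child of V (depth 3)
A: left child of B (depth 3)
E: left child of H (depth 3)
F: right child of E (depth 4)
O: left child of T (depth 4)
K: right child of I (depth 4)
X: right child of W (depth 4)
D: left child of E (depth 4)
M: left child of O (depth 5)
R: right child of O (depth 5)
G: right child of F (depth 5)
U: right child of T (depth 4)

L C Y B H V A E I T W D F K O U X G M R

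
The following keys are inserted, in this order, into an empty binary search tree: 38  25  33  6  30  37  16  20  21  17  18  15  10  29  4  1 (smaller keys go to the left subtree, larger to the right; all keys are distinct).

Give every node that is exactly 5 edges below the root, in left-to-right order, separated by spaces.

10 17 21

Resulting structure (node: left, right):
  38: L=25, R=–
  25: L=6, R=33
  33: L=30, R=37
  6: L=4, R=16
  30: L=29, R=–
  37: L=–, R=–
  16: L=15, R=20
  20: L=17, R=21
  21: L=–, R=–
  17: L=–, R=18
  18: L=–, R=–
  15: L=10, R=–
  10: L=–, R=–
  29: L=–, R=–
  4: L=1, R=–
  1: L=–, R=–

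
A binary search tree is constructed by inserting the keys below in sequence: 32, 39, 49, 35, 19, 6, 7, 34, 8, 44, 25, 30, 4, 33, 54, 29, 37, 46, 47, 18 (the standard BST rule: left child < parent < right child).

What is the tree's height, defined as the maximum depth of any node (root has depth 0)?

5

Insert 32: tree is empty, so 32 becomes the root.
Insert 39: 39 > 32 → go right. Place as right child of 32.
Insert 49: 49 > 32 → go right; 49 > 39 → go right. Place as right child of 39.
Insert 35: 35 > 32 → go right; 35 < 39 → go left. Place as left child of 39.
Insert 19: 19 < 32 → go left. Place as left child of 32.
Insert 6: 6 < 32 → go left; 6 < 19 → go left. Place as left child of 19.
Insert 7: 7 < 32 → go left; 7 < 19 → go left; 7 > 6 → go right. Place as right child of 6.
Insert 34: 34 > 32 → go right; 34 < 39 → go left; 34 < 35 → go left. Place as left child of 35.
Insert 8: 8 < 32 → go left; 8 < 19 → go left; 8 > 6 → go right; 8 > 7 → go right. Place as right child of 7.
Insert 44: 44 > 32 → go right; 44 > 39 → go right; 44 < 49 → go left. Place as left child of 49.
Insert 25: 25 < 32 → go left; 25 > 19 → go right. Place as right child of 19.
Insert 30: 30 < 32 → go left; 30 > 19 → go right; 30 > 25 → go right. Place as right child of 25.
Insert 4: 4 < 32 → go left; 4 < 19 → go left; 4 < 6 → go left. Place as left child of 6.
Insert 33: 33 > 32 → go right; 33 < 39 → go left; 33 < 35 → go left; 33 < 34 → go left. Place as left child of 34.
Insert 54: 54 > 32 → go right; 54 > 39 → go right; 54 > 49 → go right. Place as right child of 49.
Insert 29: 29 < 32 → go left; 29 > 19 → go right; 29 > 25 → go right; 29 < 30 → go left. Place as left child of 30.
Insert 37: 37 > 32 → go right; 37 < 39 → go left; 37 > 35 → go right. Place as right child of 35.
Insert 46: 46 > 32 → go right; 46 > 39 → go right; 46 < 49 → go left; 46 > 44 → go right. Place as right child of 44.
Insert 47: 47 > 32 → go right; 47 > 39 → go right; 47 < 49 → go left; 47 > 44 → go right; 47 > 46 → go right. Place as right child of 46.
Insert 18: 18 < 32 → go left; 18 < 19 → go left; 18 > 6 → go right; 18 > 7 → go right; 18 > 8 → go right. Place as right child of 8.

The deepest node is 47 at depth 5.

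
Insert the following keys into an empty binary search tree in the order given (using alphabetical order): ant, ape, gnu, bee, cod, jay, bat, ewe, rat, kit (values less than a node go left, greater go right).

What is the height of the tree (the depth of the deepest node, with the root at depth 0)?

ant: root
ape: right child of ant (depth 1)
gnu: right child of ape (depth 2)
bee: left child of gnu (depth 3)
cod: right child of bee (depth 4)
jay: right child of gnu (depth 3)
bat: left child of bee (depth 4)
ewe: right child of cod (depth 5)
rat: right child of jay (depth 4)
kit: left child of rat (depth 5)

The deepest node is ewe at depth 5.

5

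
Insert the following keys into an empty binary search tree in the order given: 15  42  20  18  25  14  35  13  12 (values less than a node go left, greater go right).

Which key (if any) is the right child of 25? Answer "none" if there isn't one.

35

Resulting structure (node: left, right):
  15: L=14, R=42
  42: L=20, R=–
  20: L=18, R=25
  18: L=–, R=–
  25: L=–, R=35
  14: L=13, R=–
  35: L=–, R=–
  13: L=12, R=–
  12: L=–, R=–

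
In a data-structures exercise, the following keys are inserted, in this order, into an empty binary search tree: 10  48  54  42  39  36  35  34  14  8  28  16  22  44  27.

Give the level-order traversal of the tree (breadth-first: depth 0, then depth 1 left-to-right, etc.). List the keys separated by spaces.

10: root
48: right child of 10 (depth 1)
54: right child of 48 (depth 2)
42: left child of 48 (depth 2)
39: left child of 42 (depth 3)
36: left child of 39 (depth 4)
35: left child of 36 (depth 5)
34: left child of 35 (depth 6)
14: left child of 34 (depth 7)
8: left child of 10 (depth 1)
28: right child of 14 (depth 8)
16: left child of 28 (depth 9)
22: right child of 16 (depth 10)
44: right child of 42 (depth 3)
27: right child of 22 (depth 11)

10 8 48 42 54 39 44 36 35 34 14 28 16 22 27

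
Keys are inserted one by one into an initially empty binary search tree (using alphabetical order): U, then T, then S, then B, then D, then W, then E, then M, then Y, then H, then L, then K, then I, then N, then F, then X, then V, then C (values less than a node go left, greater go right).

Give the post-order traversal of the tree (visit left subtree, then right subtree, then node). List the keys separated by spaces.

C F I K L H N M E D B S T V X Y W U

Insert U: tree is empty, so U becomes the root.
Insert T: T < U → go left. Place as left child of U.
Insert S: S < U → go left; S < T → go left. Place as left child of T.
Insert B: B < U → go left; B < T → go left; B < S → go left. Place as left child of S.
Insert D: D < U → go left; D < T → go left; D < S → go left; D > B → go right. Place as right child of B.
Insert W: W > U → go right. Place as right child of U.
Insert E: E < U → go left; E < T → go left; E < S → go left; E > B → go right; E > D → go right. Place as right child of D.
Insert M: M < U → go left; M < T → go left; M < S → go left; M > B → go right; M > D → go right; M > E → go right. Place as right child of E.
Insert Y: Y > U → go right; Y > W → go right. Place as right child of W.
Insert H: H < U → go left; H < T → go left; H < S → go left; H > B → go right; H > D → go right; H > E → go right; H < M → go left. Place as left child of M.
Insert L: L < U → go left; L < T → go left; L < S → go left; L > B → go right; L > D → go right; L > E → go right; L < M → go left; L > H → go right. Place as right child of H.
Insert K: K < U → go left; K < T → go left; K < S → go left; K > B → go right; K > D → go right; K > E → go right; K < M → go left; K > H → go right; K < L → go left. Place as left child of L.
Insert I: I < U → go left; I < T → go left; I < S → go left; I > B → go right; I > D → go right; I > E → go right; I < M → go left; I > H → go right; I < L → go left; I < K → go left. Place as left child of K.
Insert N: N < U → go left; N < T → go left; N < S → go left; N > B → go right; N > D → go right; N > E → go right; N > M → go right. Place as right child of M.
Insert F: F < U → go left; F < T → go left; F < S → go left; F > B → go right; F > D → go right; F > E → go right; F < M → go left; F < H → go left. Place as left child of H.
Insert X: X > U → go right; X > W → go right; X < Y → go left. Place as left child of Y.
Insert V: V > U → go right; V < W → go left. Place as left child of W.
Insert C: C < U → go left; C < T → go left; C < S → go left; C > B → go right; C < D → go left. Place as left child of D.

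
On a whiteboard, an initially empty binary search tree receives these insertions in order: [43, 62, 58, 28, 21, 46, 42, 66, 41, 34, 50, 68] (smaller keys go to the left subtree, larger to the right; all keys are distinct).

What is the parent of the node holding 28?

Resulting structure (node: left, right):
  43: L=28, R=62
  62: L=58, R=66
  58: L=46, R=–
  28: L=21, R=42
  21: L=–, R=–
  46: L=–, R=50
  42: L=41, R=–
  66: L=–, R=68
  41: L=34, R=–
  34: L=–, R=–
  50: L=–, R=–
  68: L=–, R=–

43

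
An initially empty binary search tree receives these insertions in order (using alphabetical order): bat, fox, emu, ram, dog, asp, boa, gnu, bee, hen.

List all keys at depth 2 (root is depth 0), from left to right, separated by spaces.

Resulting structure (node: left, right):
  bat: L=asp, R=fox
  fox: L=emu, R=ram
  emu: L=dog, R=–
  ram: L=gnu, R=–
  dog: L=boa, R=–
  asp: L=–, R=–
  boa: L=bee, R=–
  gnu: L=–, R=hen
  bee: L=–, R=–
  hen: L=–, R=–

emu ram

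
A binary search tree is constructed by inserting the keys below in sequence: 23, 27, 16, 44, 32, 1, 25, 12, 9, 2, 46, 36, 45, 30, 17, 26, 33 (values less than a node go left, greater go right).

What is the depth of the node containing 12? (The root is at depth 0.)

3

23: root
27: right child of 23 (depth 1)
16: left child of 23 (depth 1)
44: right child of 27 (depth 2)
32: left child of 44 (depth 3)
1: left child of 16 (depth 2)
25: left child of 27 (depth 2)
12: right child of 1 (depth 3)
9: left child of 12 (depth 4)
2: left child of 9 (depth 5)
46: right child of 44 (depth 3)
36: right child of 32 (depth 4)
45: left child of 46 (depth 4)
30: left child of 32 (depth 4)
17: right child of 16 (depth 2)
26: right child of 25 (depth 3)
33: left child of 36 (depth 5)

Path to 12: 23 → 16 → 1 → 12, which is 3 edges.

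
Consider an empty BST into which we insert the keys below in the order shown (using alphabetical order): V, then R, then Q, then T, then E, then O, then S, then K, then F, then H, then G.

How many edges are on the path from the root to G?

V: root
R: left child of V (depth 1)
Q: left child of R (depth 2)
T: right child of R (depth 2)
E: left child of Q (depth 3)
O: right child of E (depth 4)
S: left child of T (depth 3)
K: left child of O (depth 5)
F: left child of K (depth 6)
H: right child of F (depth 7)
G: left child of H (depth 8)

Path to G: V → R → Q → E → O → K → F → H → G, which is 8 edges.

8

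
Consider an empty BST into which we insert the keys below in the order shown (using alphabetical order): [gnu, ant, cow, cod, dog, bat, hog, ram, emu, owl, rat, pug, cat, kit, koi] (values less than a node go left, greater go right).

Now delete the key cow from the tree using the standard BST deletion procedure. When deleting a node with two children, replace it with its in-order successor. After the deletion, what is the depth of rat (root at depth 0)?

Insert gnu: tree is empty, so gnu becomes the root.
Insert ant: ant < gnu → go left. Place as left child of gnu.
Insert cow: cow < gnu → go left; cow > ant → go right. Place as right child of ant.
Insert cod: cod < gnu → go left; cod > ant → go right; cod < cow → go left. Place as left child of cow.
Insert dog: dog < gnu → go left; dog > ant → go right; dog > cow → go right. Place as right child of cow.
Insert bat: bat < gnu → go left; bat > ant → go right; bat < cow → go left; bat < cod → go left. Place as left child of cod.
Insert hog: hog > gnu → go right. Place as right child of gnu.
Insert ram: ram > gnu → go right; ram > hog → go right. Place as right child of hog.
Insert emu: emu < gnu → go left; emu > ant → go right; emu > cow → go right; emu > dog → go right. Place as right child of dog.
Insert owl: owl > gnu → go right; owl > hog → go right; owl < ram → go left. Place as left child of ram.
Insert rat: rat > gnu → go right; rat > hog → go right; rat > ram → go right. Place as right child of ram.
Insert pug: pug > gnu → go right; pug > hog → go right; pug < ram → go left; pug > owl → go right. Place as right child of owl.
Insert cat: cat < gnu → go left; cat > ant → go right; cat < cow → go left; cat < cod → go left; cat > bat → go right. Place as right child of bat.
Insert kit: kit > gnu → go right; kit > hog → go right; kit < ram → go left; kit < owl → go left. Place as left child of owl.
Insert koi: koi > gnu → go right; koi > hog → go right; koi < ram → go left; koi < owl → go left; koi > kit → go right. Place as right child of kit.

Delete cow (two children — replace with in-order successor).
After deletion, path to rat: gnu → hog → ram → rat.

3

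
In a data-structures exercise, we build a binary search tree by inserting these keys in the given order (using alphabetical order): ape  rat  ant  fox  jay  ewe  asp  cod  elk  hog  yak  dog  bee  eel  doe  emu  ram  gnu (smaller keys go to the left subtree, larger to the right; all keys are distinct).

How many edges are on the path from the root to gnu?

Insert ape: tree is empty, so ape becomes the root.
Insert rat: rat > ape → go right. Place as right child of ape.
Insert ant: ant < ape → go left. Place as left child of ape.
Insert fox: fox > ape → go right; fox < rat → go left. Place as left child of rat.
Insert jay: jay > ape → go right; jay < rat → go left; jay > fox → go right. Place as right child of fox.
Insert ewe: ewe > ape → go right; ewe < rat → go left; ewe < fox → go left. Place as left child of fox.
Insert asp: asp > ape → go right; asp < rat → go left; asp < fox → go left; asp < ewe → go left. Place as left child of ewe.
Insert cod: cod > ape → go right; cod < rat → go left; cod < fox → go left; cod < ewe → go left; cod > asp → go right. Place as right child of asp.
Insert elk: elk > ape → go right; elk < rat → go left; elk < fox → go left; elk < ewe → go left; elk > asp → go right; elk > cod → go right. Place as right child of cod.
Insert hog: hog > ape → go right; hog < rat → go left; hog > fox → go right; hog < jay → go left. Place as left child of jay.
Insert yak: yak > ape → go right; yak > rat → go right. Place as right child of rat.
Insert dog: dog > ape → go right; dog < rat → go left; dog < fox → go left; dog < ewe → go left; dog > asp → go right; dog > cod → go right; dog < elk → go left. Place as left child of elk.
Insert bee: bee > ape → go right; bee < rat → go left; bee < fox → go left; bee < ewe → go left; bee > asp → go right; bee < cod → go left. Place as left child of cod.
Insert eel: eel > ape → go right; eel < rat → go left; eel < fox → go left; eel < ewe → go left; eel > asp → go right; eel > cod → go right; eel < elk → go left; eel > dog → go right. Place as right child of dog.
Insert doe: doe > ape → go right; doe < rat → go left; doe < fox → go left; doe < ewe → go left; doe > asp → go right; doe > cod → go right; doe < elk → go left; doe < dog → go left. Place as left child of dog.
Insert emu: emu > ape → go right; emu < rat → go left; emu < fox → go left; emu < ewe → go left; emu > asp → go right; emu > cod → go right; emu > elk → go right. Place as right child of elk.
Insert ram: ram > ape → go right; ram < rat → go left; ram > fox → go right; ram > jay → go right. Place as right child of jay.
Insert gnu: gnu > ape → go right; gnu < rat → go left; gnu > fox → go right; gnu < jay → go left; gnu < hog → go left. Place as left child of hog.

Path to gnu: ape → rat → fox → jay → hog → gnu, which is 5 edges.

5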